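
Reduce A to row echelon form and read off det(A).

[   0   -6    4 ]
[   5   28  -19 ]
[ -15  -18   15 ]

Forward elimination:
R1 <-> R2   (pivot in column 1 was zero)
[   5   28  -19 ]
[   0   -6    4 ]
[ -15  -18   15 ]
R3 <- R3 - (-3)*R1:  [   0   66  -42 ]
R3 <- R3 - (-11)*R2:  [ 0  0  2 ]
Upper-triangular form:
[ 5  28  -19 ]
[ 0  -6    4 ]
[ 0   0    2 ]
det(A) = (-1)^1 * (5) * (-6) * (2) = 60  (1 row swap -> sign -1)

det(A) = 60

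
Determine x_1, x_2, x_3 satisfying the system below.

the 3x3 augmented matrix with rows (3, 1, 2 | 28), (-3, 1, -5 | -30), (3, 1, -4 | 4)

(5, 5, 4)

Forward elimination on [A|b]:
R2 <- R2 - (-1)*R1:  [  0   2  -3  -2 ]
R3 <- R3 - (1)*R1:  [   0    0   -6  -24 ]
Row echelon form:
[ 3  1   2  |   28 ]
[ 0  2  -3  |   -2 ]
[ 0  0  -6  |  -24 ]
Back-substitution:
x_3 = (-24) / -6 = 4
x_2 = (-2 - (-3)*(4)) / 2 = 5
x_1 = (28 - (1)*(5) - (2)*(4)) / 3 = 5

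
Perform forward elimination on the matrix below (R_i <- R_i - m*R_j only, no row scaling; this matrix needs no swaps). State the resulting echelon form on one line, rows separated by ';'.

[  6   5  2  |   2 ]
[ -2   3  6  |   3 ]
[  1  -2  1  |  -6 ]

Forward elimination:
R2 <- R2 - (-1/3)*R1:  [    0  14/3  20/3  11/3 ]
R3 <- R3 - (1/6)*R1:  [     0  -17/6    2/3  -19/3 ]
R3 <- R3 - (-17/28)*R2:  [       0        0     33/7  -115/28 ]
Row echelon form:
[ 6     5     2  |        2 ]
[ 0  14/3  20/3  |     11/3 ]
[ 0     0  33/7  |  -115/28 ]

REF = [6 5 2 2; 0 14/3 20/3 11/3; 0 0 33/7 -115/28]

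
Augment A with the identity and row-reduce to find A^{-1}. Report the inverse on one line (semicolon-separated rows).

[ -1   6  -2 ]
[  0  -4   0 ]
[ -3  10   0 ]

Gauss-Jordan on [A | I]:
R1 <- (1/-1)*R1:  [  1  -6   2  |  -1   0   0 ]
R3 <- R3 - (-3)*R1:  [  0  -8   6  |  -3   0   1 ]
R2 <- (1/-4)*R2:  [    0     1     0  |     0  -1/4     0 ]
R1 <- R1 - (-6)*R2:  [    1     0     2  |    -1  -3/2     0 ]
R3 <- R3 - (-8)*R2:  [  0   0   6  |  -3  -2   1 ]
R3 <- (1/6)*R3:  [    0     0     1  |  -1/2  -1/3   1/6 ]
R1 <- R1 - (2)*R3:  [    1     0     0  |     0  -5/6  -1/3 ]
Right block of [I | A^{-1}] is the inverse:
[    0  -5/6  -1/3 ]
[    0  -1/4     0 ]
[ -1/2  -1/3   1/6 ]

inverse = [0 -5/6 -1/3; 0 -1/4 0; -1/2 -1/3 1/6]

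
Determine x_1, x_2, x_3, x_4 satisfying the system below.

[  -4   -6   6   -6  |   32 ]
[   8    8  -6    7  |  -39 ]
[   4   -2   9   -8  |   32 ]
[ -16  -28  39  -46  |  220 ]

Forward elimination on [A|b]:
R2 <- R2 - (-2)*R1:  [  0  -4   6  -5  25 ]
R3 <- R3 - (-1)*R1:  [   0   -8   15  -14   64 ]
R4 <- R4 - (4)*R1:  [   0   -4   15  -22   92 ]
R3 <- R3 - (2)*R2:  [  0   0   3  -4  14 ]
R4 <- R4 - (1)*R2:  [   0    0    9  -17   67 ]
R4 <- R4 - (3)*R3:  [  0   0   0  -5  25 ]
Row echelon form:
[ -4  -6  6  -6  |  32 ]
[  0  -4  6  -5  |  25 ]
[  0   0  3  -4  |  14 ]
[  0   0  0  -5  |  25 ]
Back-substitution:
x_4 = (25) / -5 = -5
x_3 = (14 - (-4)*(-5)) / 3 = -2
x_2 = (25 - (6)*(-2) - (-5)*(-5)) / -4 = -3
x_1 = (32 - (-6)*(-3) - (6)*(-2) - (-6)*(-5)) / -4 = 1

(1, -3, -2, -5)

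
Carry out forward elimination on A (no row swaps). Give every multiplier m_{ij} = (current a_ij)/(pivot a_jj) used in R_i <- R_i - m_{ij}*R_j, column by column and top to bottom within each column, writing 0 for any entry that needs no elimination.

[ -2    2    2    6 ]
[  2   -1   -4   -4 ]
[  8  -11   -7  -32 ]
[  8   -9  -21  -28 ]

Forward elimination:
R2 <- R2 - (-1)*R1:  [  0   1  -2   2 ]
R3 <- R3 - (-4)*R1:  [  0  -3   1  -8 ]
R4 <- R4 - (-4)*R1:  [   0   -1  -13   -4 ]
R3 <- R3 - (-3)*R2:  [  0   0  -5  -2 ]
R4 <- R4 - (-1)*R2:  [   0    0  -15   -2 ]
R4 <- R4 - (3)*R3:  [ 0  0  0  4 ]
Multipliers (in order of application): m_{21} = -1, m_{31} = -4, m_{41} = -4, m_{32} = -3, m_{42} = -1, m_{43} = 3

multipliers: -1, -4, -4, -3, -1, 3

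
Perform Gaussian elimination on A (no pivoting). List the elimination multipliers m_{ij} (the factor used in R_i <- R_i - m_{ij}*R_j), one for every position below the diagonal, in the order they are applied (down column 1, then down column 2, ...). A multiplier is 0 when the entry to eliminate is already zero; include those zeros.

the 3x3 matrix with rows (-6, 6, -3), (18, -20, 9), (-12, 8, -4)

multipliers: -3, 2, 2

Forward elimination:
R2 <- R2 - (-3)*R1:  [  0  -2   0 ]
R3 <- R3 - (2)*R1:  [  0  -4   2 ]
R3 <- R3 - (2)*R2:  [ 0  0  2 ]
Multipliers (in order of application): m_{21} = -3, m_{31} = 2, m_{32} = 2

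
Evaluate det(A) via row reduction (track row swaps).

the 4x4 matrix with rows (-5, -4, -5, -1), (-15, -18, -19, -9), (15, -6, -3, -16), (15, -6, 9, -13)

det(A) = -180

Forward elimination:
R2 <- R2 - (3)*R1:  [  0  -6  -4  -6 ]
R3 <- R3 - (-3)*R1:  [   0  -18  -18  -19 ]
R4 <- R4 - (-3)*R1:  [   0  -18   -6  -16 ]
R3 <- R3 - (3)*R2:  [  0   0  -6  -1 ]
R4 <- R4 - (3)*R2:  [ 0  0  6  2 ]
R4 <- R4 - (-1)*R3:  [ 0  0  0  1 ]
Upper-triangular form:
[ -5  -4  -5  -1 ]
[  0  -6  -4  -6 ]
[  0   0  -6  -1 ]
[  0   0   0   1 ]
det(A) = (-1)^0 * (-5) * (-6) * (-6) * (1) = -180  (0 row swaps -> sign +1)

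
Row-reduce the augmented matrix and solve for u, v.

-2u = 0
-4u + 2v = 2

Forward elimination on [A|b]:
R2 <- R2 - (2)*R1:  [ 0  2  2 ]
Row echelon form:
[ -2  0  |  0 ]
[  0  2  |  2 ]
Back-substitution:
v = (2) / 2 = 1
u = (0) / -2 = 0

(0, 1)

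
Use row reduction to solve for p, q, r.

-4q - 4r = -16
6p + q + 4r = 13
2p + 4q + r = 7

(0, 1, 3)

Forward elimination on [A|b]:
R1 <-> R2   (pivot in column 1 was zero)
[ 6   1   4   13 ]
[ 0  -4  -4  -16 ]
[ 2   4   1    7 ]
R3 <- R3 - (1/3)*R1:  [    0  11/3  -1/3   8/3 ]
R3 <- R3 - (-11/12)*R2:  [   0    0   -4  -12 ]
Row echelon form:
[ 6   1   4  |   13 ]
[ 0  -4  -4  |  -16 ]
[ 0   0  -4  |  -12 ]
Back-substitution:
r = (-12) / -4 = 3
q = (-16 - (-4)*(3)) / -4 = 1
p = (13 - (1)*(1) - (4)*(3)) / 6 = 0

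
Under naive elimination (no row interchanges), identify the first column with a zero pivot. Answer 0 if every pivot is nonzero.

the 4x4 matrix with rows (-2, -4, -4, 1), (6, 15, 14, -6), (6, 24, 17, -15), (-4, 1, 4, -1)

Naive forward elimination:
R2 <- R2 - (-3)*R1:  [  0   3   2  -3 ]
R3 <- R3 - (-3)*R1:  [   0   12    5  -12 ]
R4 <- R4 - (2)*R1:  [  0   9  12  -3 ]
R3 <- R3 - (4)*R2:  [  0   0  -3   0 ]
R4 <- R4 - (3)*R2:  [ 0  0  6  6 ]
R4 <- R4 - (-2)*R3:  [ 0  0  0  6 ]
All pivots nonzero; naive elimination completes without hitting a zero pivot.

first zero-pivot column = 0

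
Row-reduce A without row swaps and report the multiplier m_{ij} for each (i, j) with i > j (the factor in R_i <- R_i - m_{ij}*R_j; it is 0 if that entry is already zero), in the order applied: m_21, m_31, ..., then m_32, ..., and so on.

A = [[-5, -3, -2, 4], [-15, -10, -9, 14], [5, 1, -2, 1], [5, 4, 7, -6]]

multipliers: 3, -1, -1, 2, -1, 1

Forward elimination:
R2 <- R2 - (3)*R1:  [  0  -1  -3   2 ]
R3 <- R3 - (-1)*R1:  [  0  -2  -4   5 ]
R4 <- R4 - (-1)*R1:  [  0   1   5  -2 ]
R3 <- R3 - (2)*R2:  [ 0  0  2  1 ]
R4 <- R4 - (-1)*R2:  [ 0  0  2  0 ]
R4 <- R4 - (1)*R3:  [  0   0   0  -1 ]
Multipliers (in order of application): m_{21} = 3, m_{31} = -1, m_{41} = -1, m_{32} = 2, m_{42} = -1, m_{43} = 1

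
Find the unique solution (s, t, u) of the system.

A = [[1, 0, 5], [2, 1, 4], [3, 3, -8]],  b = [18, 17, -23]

Forward elimination on [A|b]:
R2 <- R2 - (2)*R1:  [   0    1   -6  -19 ]
R3 <- R3 - (3)*R1:  [   0    3  -23  -77 ]
R3 <- R3 - (3)*R2:  [   0    0   -5  -20 ]
Row echelon form:
[ 1  0   5  |   18 ]
[ 0  1  -6  |  -19 ]
[ 0  0  -5  |  -20 ]
Back-substitution:
u = (-20) / -5 = 4
t = (-19 - (-6)*(4)) / 1 = 5
s = (18 - (5)*(4)) / 1 = -2

(-2, 5, 4)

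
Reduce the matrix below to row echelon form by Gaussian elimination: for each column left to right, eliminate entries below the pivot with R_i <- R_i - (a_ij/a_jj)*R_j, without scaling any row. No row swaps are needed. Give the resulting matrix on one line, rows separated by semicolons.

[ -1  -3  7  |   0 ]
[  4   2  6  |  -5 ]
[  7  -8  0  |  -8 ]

Forward elimination:
R2 <- R2 - (-4)*R1:  [   0  -10   34   -5 ]
R3 <- R3 - (-7)*R1:  [   0  -29   49   -8 ]
R3 <- R3 - (29/10)*R2:  [      0       0  -248/5    13/2 ]
Row echelon form:
[ -1   -3       7  |     0 ]
[  0  -10      34  |    -5 ]
[  0    0  -248/5  |  13/2 ]

REF = [-1 -3 7 0; 0 -10 34 -5; 0 0 -248/5 13/2]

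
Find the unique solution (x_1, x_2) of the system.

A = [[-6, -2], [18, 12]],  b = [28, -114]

Forward elimination on [A|b]:
R2 <- R2 - (-3)*R1:  [   0    6  -30 ]
Row echelon form:
[ -6  -2  |   28 ]
[  0   6  |  -30 ]
Back-substitution:
x_2 = (-30) / 6 = -5
x_1 = (28 - (-2)*(-5)) / -6 = -3

(-3, -5)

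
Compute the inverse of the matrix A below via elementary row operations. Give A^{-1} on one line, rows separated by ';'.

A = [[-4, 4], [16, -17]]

Gauss-Jordan on [A | I]:
R1 <- (1/-4)*R1:  [    1    -1  |  -1/4     0 ]
R2 <- R2 - (16)*R1:  [  0  -1  |   4   1 ]
R2 <- (1/-1)*R2:  [  0   1  |  -4  -1 ]
R1 <- R1 - (-1)*R2:  [     1      0  |  -17/4     -1 ]
Right block of [I | A^{-1}] is the inverse:
[ -17/4  -1 ]
[    -4  -1 ]

inverse = [-17/4 -1; -4 -1]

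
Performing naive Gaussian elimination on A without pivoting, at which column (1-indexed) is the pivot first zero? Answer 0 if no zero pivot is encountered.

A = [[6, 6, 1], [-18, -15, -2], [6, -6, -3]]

Naive forward elimination:
R2 <- R2 - (-3)*R1:  [ 0  3  1 ]
R3 <- R3 - (1)*R1:  [   0  -12   -4 ]
R3 <- R3 - (-4)*R2:  [ 0  0  0 ]
Matrix at this point:
[ 6  6  1 ]
[ 0  3  1 ]
[ 0  0  0 ]
Pivot entry (3,3) in the last row is zero and there are no rows below to swap with -> zero pivot in column 3 (A is singular).

first zero-pivot column = 3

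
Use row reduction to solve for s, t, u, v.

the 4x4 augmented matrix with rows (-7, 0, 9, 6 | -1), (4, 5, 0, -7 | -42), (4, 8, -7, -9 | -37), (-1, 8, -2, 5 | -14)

Forward elimination on [A|b]:
R2 <- R2 - (-4/7)*R1:  [      0       5    36/7   -25/7  -298/7 ]
R3 <- R3 - (-4/7)*R1:  [      0       8   -13/7   -39/7  -263/7 ]
R4 <- R4 - (1/7)*R1:  [     0      8  -23/7   29/7  -97/7 ]
R3 <- R3 - (8/5)*R2:  [       0        0  -353/35      1/7  1069/35 ]
R4 <- R4 - (8/5)*R2:  [       0        0  -403/35     69/7  1899/35 ]
R4 <- R4 - (403/353)*R3:  [        0         0         0  3422/353  6844/353 ]
Row echelon form:
[ -7  0        9         6  |        -1 ]
[  0  5     36/7     -25/7  |    -298/7 ]
[  0  0  -353/35       1/7  |   1069/35 ]
[  0  0        0  3422/353  |  6844/353 ]
Back-substitution:
v = (6844/353) / (3422/353) = 2
u = (1069/35 - (1/7)*(2)) / (-353/35) = -3
t = (-298/7 - (36/7)*(-3) - (-25/7)*(2)) / 5 = -4
s = (-1 - (9)*(-3) - (6)*(2)) / -7 = -2

(-2, -4, -3, 2)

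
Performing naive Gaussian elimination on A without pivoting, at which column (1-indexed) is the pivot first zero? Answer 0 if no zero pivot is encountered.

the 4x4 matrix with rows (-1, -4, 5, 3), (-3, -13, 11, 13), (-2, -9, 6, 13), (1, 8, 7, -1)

first zero-pivot column = 3

Naive forward elimination:
R2 <- R2 - (3)*R1:  [  0  -1  -4   4 ]
R3 <- R3 - (2)*R1:  [  0  -1  -4   7 ]
R4 <- R4 - (-1)*R1:  [  0   4  12   2 ]
R3 <- R3 - (1)*R2:  [ 0  0  0  3 ]
R4 <- R4 - (-4)*R2:  [  0   0  -4  18 ]
Matrix at this point:
[ -1  -4   5   3 ]
[  0  -1  -4   4 ]
[  0   0   0   3 ]
[  0   0  -4  18 ]
Pivot entry (3,3) is zero but row 4 has -4 in column 3 -> naive elimination stops; a row interchange (e.g. R3 <-> R4) would be required here.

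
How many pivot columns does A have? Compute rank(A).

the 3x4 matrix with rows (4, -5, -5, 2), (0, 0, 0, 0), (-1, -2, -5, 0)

rank(A) = 2

Row reduction:
R3 <- R3 - (-1/4)*R1:  [     0  -13/4  -25/4    1/2 ]
R2 <-> R3   (pivot in column 2 was zero)
[ 4     -5     -5    2 ]
[ 0  -13/4  -25/4  1/2 ]
[ 0      0      0    0 ]
Row echelon form:
[ 4     -5     -5    2 ]
[ 0  -13/4  -25/4  1/2 ]
[ 0      0      0    0 ]
Nonzero rows / pivot columns: 2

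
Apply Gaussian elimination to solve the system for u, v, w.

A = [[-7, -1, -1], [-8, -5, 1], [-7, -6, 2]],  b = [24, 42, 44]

Forward elimination on [A|b]:
R2 <- R2 - (8/7)*R1:  [     0  -27/7   15/7  102/7 ]
R3 <- R3 - (1)*R1:  [  0  -5   3  20 ]
R3 <- R3 - (35/27)*R2:  [    0     0   2/9  10/9 ]
Row echelon form:
[ -7     -1    -1  |     24 ]
[  0  -27/7  15/7  |  102/7 ]
[  0      0   2/9  |   10/9 ]
Back-substitution:
w = (10/9) / (2/9) = 5
v = (102/7 - (15/7)*(5)) / (-27/7) = -1
u = (24 - (-1)*(-1) - (-1)*(5)) / -7 = -4

(-4, -1, 5)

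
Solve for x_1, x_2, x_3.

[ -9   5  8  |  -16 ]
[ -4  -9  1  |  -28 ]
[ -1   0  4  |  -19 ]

(-1, 3, -5)

Forward elimination on [A|b]:
R2 <- R2 - (4/9)*R1:  [      0  -101/9   -23/9  -188/9 ]
R3 <- R3 - (1/9)*R1:  [      0    -5/9    28/9  -155/9 ]
R3 <- R3 - (5/101)*R2:  [         0          0    327/101  -1635/101 ]
Row echelon form:
[ -9       5        8  |        -16 ]
[  0  -101/9    -23/9  |     -188/9 ]
[  0       0  327/101  |  -1635/101 ]
Back-substitution:
x_3 = (-1635/101) / (327/101) = -5
x_2 = (-188/9 - (-23/9)*(-5)) / (-101/9) = 3
x_1 = (-16 - (5)*(3) - (8)*(-5)) / -9 = -1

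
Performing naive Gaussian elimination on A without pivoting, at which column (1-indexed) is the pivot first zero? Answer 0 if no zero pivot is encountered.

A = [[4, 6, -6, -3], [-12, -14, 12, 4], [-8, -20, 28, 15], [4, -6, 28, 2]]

Naive forward elimination:
R2 <- R2 - (-3)*R1:  [  0   4  -6  -5 ]
R3 <- R3 - (-2)*R1:  [  0  -8  16   9 ]
R4 <- R4 - (1)*R1:  [   0  -12   34    5 ]
R3 <- R3 - (-2)*R2:  [  0   0   4  -1 ]
R4 <- R4 - (-3)*R2:  [   0    0   16  -10 ]
R4 <- R4 - (4)*R3:  [  0   0   0  -6 ]
All pivots nonzero; naive elimination completes without hitting a zero pivot.

first zero-pivot column = 0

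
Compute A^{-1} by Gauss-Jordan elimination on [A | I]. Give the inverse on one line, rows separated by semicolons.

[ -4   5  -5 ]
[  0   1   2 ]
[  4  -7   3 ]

inverse = [-17/8 -5/2 -15/8; -1 -1 -1; 1/2 1 1/2]

Gauss-Jordan on [A | I]:
R1 <- (1/-4)*R1:  [    1  -5/4   5/4  |  -1/4     0     0 ]
R3 <- R3 - (4)*R1:  [  0  -2  -2  |   1   0   1 ]
R1 <- R1 - (-5/4)*R2:  [    1     0  15/4  |  -1/4   5/4     0 ]
R3 <- R3 - (-2)*R2:  [ 0  0  2  |  1  2  1 ]
R3 <- (1/2)*R3:  [   0    0    1  |  1/2    1  1/2 ]
R1 <- R1 - (15/4)*R3:  [     1      0      0  |  -17/8   -5/2  -15/8 ]
R2 <- R2 - (2)*R3:  [  0   1   0  |  -1  -1  -1 ]
Right block of [I | A^{-1}] is the inverse:
[ -17/8  -5/2  -15/8 ]
[    -1    -1     -1 ]
[   1/2     1    1/2 ]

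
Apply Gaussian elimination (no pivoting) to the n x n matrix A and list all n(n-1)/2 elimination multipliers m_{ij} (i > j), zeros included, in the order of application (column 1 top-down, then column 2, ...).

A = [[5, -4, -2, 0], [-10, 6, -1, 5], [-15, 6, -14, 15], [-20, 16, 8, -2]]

multipliers: -2, -3, -4, 3, 0, 0

Forward elimination:
R2 <- R2 - (-2)*R1:  [  0  -2  -5   5 ]
R3 <- R3 - (-3)*R1:  [   0   -6  -20   15 ]
R4 <- R4 - (-4)*R1:  [  0   0   0  -2 ]
R3 <- R3 - (3)*R2:  [  0   0  -5   0 ]
R4: entry in column 2 is already 0 -> m_{42} = 0 (no row operation needed)
R4: entry in column 3 is already 0 -> m_{43} = 0 (no row operation needed)
Multipliers (in order of application): m_{21} = -2, m_{31} = -3, m_{41} = -4, m_{32} = 3, m_{42} = 0, m_{43} = 0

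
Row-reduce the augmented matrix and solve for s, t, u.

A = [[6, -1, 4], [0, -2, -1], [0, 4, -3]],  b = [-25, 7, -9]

(-4, -3, -1)

Forward elimination on [A|b]:
R3 <- R3 - (-2)*R2:  [  0   0  -5   5 ]
Row echelon form:
[ 6  -1   4  |  -25 ]
[ 0  -2  -1  |    7 ]
[ 0   0  -5  |    5 ]
Back-substitution:
u = (5) / -5 = -1
t = (7 - (-1)*(-1)) / -2 = -3
s = (-25 - (-1)*(-3) - (4)*(-1)) / 6 = -4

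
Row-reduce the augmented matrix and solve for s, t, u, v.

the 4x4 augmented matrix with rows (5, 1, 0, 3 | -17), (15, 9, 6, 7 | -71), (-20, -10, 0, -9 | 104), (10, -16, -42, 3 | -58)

Forward elimination on [A|b]:
R2 <- R2 - (3)*R1:  [   0    6    6   -2  -20 ]
R3 <- R3 - (-4)*R1:  [  0  -6   0   3  36 ]
R4 <- R4 - (2)*R1:  [   0  -18  -42   -3  -24 ]
R3 <- R3 - (-1)*R2:  [  0   0   6   1  16 ]
R4 <- R4 - (-3)*R2:  [   0    0  -24   -9  -84 ]
R4 <- R4 - (-4)*R3:  [   0    0    0   -5  -20 ]
Row echelon form:
[ 5  1  0   3  |  -17 ]
[ 0  6  6  -2  |  -20 ]
[ 0  0  6   1  |   16 ]
[ 0  0  0  -5  |  -20 ]
Back-substitution:
v = (-20) / -5 = 4
u = (16 - (1)*(4)) / 6 = 2
t = (-20 - (6)*(2) - (-2)*(4)) / 6 = -4
s = (-17 - (1)*(-4) - (3)*(4)) / 5 = -5

(-5, -4, 2, 4)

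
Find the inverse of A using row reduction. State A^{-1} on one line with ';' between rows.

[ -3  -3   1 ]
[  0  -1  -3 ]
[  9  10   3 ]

Gauss-Jordan on [A | I]:
R1 <- (1/-3)*R1:  [    1     1  -1/3  |  -1/3     0     0 ]
R3 <- R3 - (9)*R1:  [ 0  1  6  |  3  0  1 ]
R2 <- (1/-1)*R2:  [  0   1   3  |   0  -1   0 ]
R1 <- R1 - (1)*R2:  [     1      0  -10/3  |   -1/3      1      0 ]
R3 <- R3 - (1)*R2:  [ 0  0  3  |  3  1  1 ]
R3 <- (1/3)*R3:  [   0    0    1  |    1  1/3  1/3 ]
R1 <- R1 - (-10/3)*R3:  [    1     0     0  |     3  19/9  10/9 ]
R2 <- R2 - (3)*R3:  [  0   1   0  |  -3  -2  -1 ]
Right block of [I | A^{-1}] is the inverse:
[  3  19/9  10/9 ]
[ -3    -2    -1 ]
[  1   1/3   1/3 ]

inverse = [3 19/9 10/9; -3 -2 -1; 1 1/3 1/3]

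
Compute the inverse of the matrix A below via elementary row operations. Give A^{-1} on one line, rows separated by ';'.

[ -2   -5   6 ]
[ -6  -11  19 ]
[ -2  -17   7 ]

Gauss-Jordan on [A | I]:
R1 <- (1/-2)*R1:  [    1   5/2    -3  |  -1/2     0     0 ]
R2 <- R2 - (-6)*R1:  [  0   4   1  |  -3   1   0 ]
R3 <- R3 - (-2)*R1:  [   0  -12    1  |   -1    0    1 ]
R2 <- (1/4)*R2:  [    0     1   1/4  |  -3/4   1/4     0 ]
R1 <- R1 - (5/2)*R2:  [     1      0  -29/8  |   11/8   -5/8      0 ]
R3 <- R3 - (-12)*R2:  [   0    0    4  |  -10    3    1 ]
R3 <- (1/4)*R3:  [    0     0     1  |  -5/2   3/4   1/4 ]
R1 <- R1 - (-29/8)*R3:  [       1        0        0  |  -123/16    67/32    29/32 ]
R2 <- R2 - (1/4)*R3:  [     0      1      0  |   -1/8   1/16  -1/16 ]
Right block of [I | A^{-1}] is the inverse:
[ -123/16  67/32  29/32 ]
[    -1/8   1/16  -1/16 ]
[    -5/2    3/4    1/4 ]

inverse = [-123/16 67/32 29/32; -1/8 1/16 -1/16; -5/2 3/4 1/4]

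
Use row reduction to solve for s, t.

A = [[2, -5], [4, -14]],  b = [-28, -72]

Forward elimination on [A|b]:
R2 <- R2 - (2)*R1:  [   0   -4  -16 ]
Row echelon form:
[ 2  -5  |  -28 ]
[ 0  -4  |  -16 ]
Back-substitution:
t = (-16) / -4 = 4
s = (-28 - (-5)*(4)) / 2 = -4

(-4, 4)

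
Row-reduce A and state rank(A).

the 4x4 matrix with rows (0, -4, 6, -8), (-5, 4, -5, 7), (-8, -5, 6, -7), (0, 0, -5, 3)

Row reduction:
R1 <-> R2   (pivot in column 1 was zero)
[ -5   4  -5   7 ]
[  0  -4   6  -8 ]
[ -8  -5   6  -7 ]
[  0   0  -5   3 ]
R3 <- R3 - (8/5)*R1:  [     0  -57/5     14  -91/5 ]
R3 <- R3 - (57/20)*R2:  [      0       0  -31/10    23/5 ]
R4 <- R4 - (50/31)*R3:  [       0        0        0  -137/31 ]
Row echelon form:
[ -5   4      -5        7 ]
[  0  -4       6       -8 ]
[  0   0  -31/10     23/5 ]
[  0   0       0  -137/31 ]
Nonzero rows / pivot columns: 4

rank(A) = 4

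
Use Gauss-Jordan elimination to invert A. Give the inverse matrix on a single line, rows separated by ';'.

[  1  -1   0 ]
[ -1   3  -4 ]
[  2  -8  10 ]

inverse = [1/2 -5/2 -1; -1/2 -5/2 -1; -1/2 -3/2 -1/2]

Gauss-Jordan on [A | I]:
R2 <- R2 - (-1)*R1:  [  0   2  -4  |   1   1   0 ]
R3 <- R3 - (2)*R1:  [  0  -6  10  |  -2   0   1 ]
R2 <- (1/2)*R2:  [   0    1   -2  |  1/2  1/2    0 ]
R1 <- R1 - (-1)*R2:  [   1    0   -2  |  3/2  1/2    0 ]
R3 <- R3 - (-6)*R2:  [  0   0  -2  |   1   3   1 ]
R3 <- (1/-2)*R3:  [    0     0     1  |  -1/2  -3/2  -1/2 ]
R1 <- R1 - (-2)*R3:  [    1     0     0  |   1/2  -5/2    -1 ]
R2 <- R2 - (-2)*R3:  [    0     1     0  |  -1/2  -5/2    -1 ]
Right block of [I | A^{-1}] is the inverse:
[  1/2  -5/2    -1 ]
[ -1/2  -5/2    -1 ]
[ -1/2  -3/2  -1/2 ]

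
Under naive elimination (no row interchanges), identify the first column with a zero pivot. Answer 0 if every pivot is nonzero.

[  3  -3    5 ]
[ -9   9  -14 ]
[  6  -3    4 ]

Naive forward elimination:
R2 <- R2 - (-3)*R1:  [ 0  0  1 ]
R3 <- R3 - (2)*R1:  [  0   3  -6 ]
Matrix at this point:
[ 3  -3   5 ]
[ 0   0   1 ]
[ 0   3  -6 ]
Pivot entry (2,2) is zero but row 3 has 3 in column 2 -> naive elimination stops; a row interchange (e.g. R2 <-> R3) would be required here.

first zero-pivot column = 2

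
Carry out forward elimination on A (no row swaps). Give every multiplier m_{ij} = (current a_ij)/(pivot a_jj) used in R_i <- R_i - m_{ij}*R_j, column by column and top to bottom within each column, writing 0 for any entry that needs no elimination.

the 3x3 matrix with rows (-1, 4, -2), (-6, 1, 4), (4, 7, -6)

multipliers: 6, -4, -1

Forward elimination:
R2 <- R2 - (6)*R1:  [   0  -23   16 ]
R3 <- R3 - (-4)*R1:  [   0   23  -14 ]
R3 <- R3 - (-1)*R2:  [ 0  0  2 ]
Multipliers (in order of application): m_{21} = 6, m_{31} = -4, m_{32} = -1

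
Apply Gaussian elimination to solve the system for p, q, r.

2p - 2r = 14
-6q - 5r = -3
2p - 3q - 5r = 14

(4, 3, -3)

Forward elimination on [A|b]:
R3 <- R3 - (1)*R1:  [  0  -3  -3   0 ]
R3 <- R3 - (1/2)*R2:  [    0     0  -1/2   3/2 ]
Row echelon form:
[ 2   0    -2  |   14 ]
[ 0  -6    -5  |   -3 ]
[ 0   0  -1/2  |  3/2 ]
Back-substitution:
r = (3/2) / (-1/2) = -3
q = (-3 - (-5)*(-3)) / -6 = 3
p = (14 - (-2)*(-3)) / 2 = 4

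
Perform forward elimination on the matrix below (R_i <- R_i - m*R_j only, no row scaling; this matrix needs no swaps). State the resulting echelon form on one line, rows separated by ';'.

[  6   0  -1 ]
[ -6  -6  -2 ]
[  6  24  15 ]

REF = [6 0 -1; 0 -6 -3; 0 0 4]

Forward elimination:
R2 <- R2 - (-1)*R1:  [  0  -6  -3 ]
R3 <- R3 - (1)*R1:  [  0  24  16 ]
R3 <- R3 - (-4)*R2:  [ 0  0  4 ]
Row echelon form:
[ 6   0  -1 ]
[ 0  -6  -3 ]
[ 0   0   4 ]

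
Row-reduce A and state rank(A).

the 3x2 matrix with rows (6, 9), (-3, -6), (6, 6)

rank(A) = 2

Row reduction:
R2 <- R2 - (-1/2)*R1:  [    0  -3/2 ]
R3 <- R3 - (1)*R1:  [  0  -3 ]
R3 <- R3 - (2)*R2:  [ 0  0 ]
Row echelon form:
[ 6     9 ]
[ 0  -3/2 ]
[ 0     0 ]
Nonzero rows / pivot columns: 2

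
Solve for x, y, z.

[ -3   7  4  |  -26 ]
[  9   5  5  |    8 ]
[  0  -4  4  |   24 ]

(2, -4, 2)

Forward elimination on [A|b]:
R2 <- R2 - (-3)*R1:  [   0   26   17  -70 ]
R3 <- R3 - (-2/13)*R2:  [      0       0   86/13  172/13 ]
Row echelon form:
[ -3   7      4  |     -26 ]
[  0  26     17  |     -70 ]
[  0   0  86/13  |  172/13 ]
Back-substitution:
z = (172/13) / (86/13) = 2
y = (-70 - (17)*(2)) / 26 = -4
x = (-26 - (7)*(-4) - (4)*(2)) / -3 = 2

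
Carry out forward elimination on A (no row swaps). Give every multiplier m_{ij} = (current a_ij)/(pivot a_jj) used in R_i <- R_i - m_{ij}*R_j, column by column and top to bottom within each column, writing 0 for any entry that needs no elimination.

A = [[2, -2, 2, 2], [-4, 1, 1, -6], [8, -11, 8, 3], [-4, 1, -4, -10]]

Forward elimination:
R2 <- R2 - (-2)*R1:  [  0  -3   5  -2 ]
R3 <- R3 - (4)*R1:  [  0  -3   0  -5 ]
R4 <- R4 - (-2)*R1:  [  0  -3   0  -6 ]
R3 <- R3 - (1)*R2:  [  0   0  -5  -3 ]
R4 <- R4 - (1)*R2:  [  0   0  -5  -4 ]
R4 <- R4 - (1)*R3:  [  0   0   0  -1 ]
Multipliers (in order of application): m_{21} = -2, m_{31} = 4, m_{41} = -2, m_{32} = 1, m_{42} = 1, m_{43} = 1

multipliers: -2, 4, -2, 1, 1, 1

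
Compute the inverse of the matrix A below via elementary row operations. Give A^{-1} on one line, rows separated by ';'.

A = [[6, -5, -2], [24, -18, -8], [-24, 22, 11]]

Gauss-Jordan on [A | I]:
R1 <- (1/6)*R1:  [    1  -5/6  -1/3  |   1/6     0     0 ]
R2 <- R2 - (24)*R1:  [  0   2   0  |  -4   1   0 ]
R3 <- R3 - (-24)*R1:  [ 0  2  3  |  4  0  1 ]
R2 <- (1/2)*R2:  [   0    1    0  |   -2  1/2    0 ]
R1 <- R1 - (-5/6)*R2:  [    1     0  -1/3  |  -3/2  5/12     0 ]
R3 <- R3 - (2)*R2:  [  0   0   3  |   8  -1   1 ]
R3 <- (1/3)*R3:  [    0     0     1  |   8/3  -1/3   1/3 ]
R1 <- R1 - (-1/3)*R3:  [      1       0       0  |  -11/18   11/36     1/9 ]
Right block of [I | A^{-1}] is the inverse:
[ -11/18  11/36  1/9 ]
[     -2    1/2    0 ]
[    8/3   -1/3  1/3 ]

inverse = [-11/18 11/36 1/9; -2 1/2 0; 8/3 -1/3 1/3]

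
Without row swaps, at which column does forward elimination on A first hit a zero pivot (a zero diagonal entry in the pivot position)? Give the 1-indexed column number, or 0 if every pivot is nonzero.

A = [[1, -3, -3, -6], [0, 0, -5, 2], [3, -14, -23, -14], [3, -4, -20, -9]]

first zero-pivot column = 2

Naive forward elimination:
R3 <- R3 - (3)*R1:  [   0   -5  -14    4 ]
R4 <- R4 - (3)*R1:  [   0    5  -11    9 ]
Matrix at this point:
[ 1  -3   -3  -6 ]
[ 0   0   -5   2 ]
[ 0  -5  -14   4 ]
[ 0   5  -11   9 ]
Pivot entry (2,2) is zero but row 3 has -5 in column 2 -> naive elimination stops; a row interchange (e.g. R2 <-> R3) would be required here.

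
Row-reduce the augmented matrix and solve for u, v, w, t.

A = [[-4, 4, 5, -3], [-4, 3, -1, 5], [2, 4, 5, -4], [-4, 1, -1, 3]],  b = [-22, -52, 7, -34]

Forward elimination on [A|b]:
R2 <- R2 - (1)*R1:  [   0   -1   -6    8  -30 ]
R3 <- R3 - (-1/2)*R1:  [     0      6   15/2  -11/2     -4 ]
R4 <- R4 - (1)*R1:  [   0   -3   -6    6  -12 ]
R3 <- R3 - (-6)*R2:  [     0      0  -57/2   85/2   -184 ]
R4 <- R4 - (3)*R2:  [   0    0   12  -18   78 ]
R4 <- R4 - (-8/19)*R3:  [     0      0      0  -2/19  10/19 ]
Row echelon form:
[ -4   4      5     -3  |    -22 ]
[  0  -1     -6      8  |    -30 ]
[  0   0  -57/2   85/2  |   -184 ]
[  0   0      0  -2/19  |  10/19 ]
Back-substitution:
t = (10/19) / (-2/19) = -5
w = (-184 - (85/2)*(-5)) / (-57/2) = -1
v = (-30 - (-6)*(-1) - (8)*(-5)) / -1 = -4
u = (-22 - (4)*(-4) - (5)*(-1) - (-3)*(-5)) / -4 = 4

(4, -4, -1, -5)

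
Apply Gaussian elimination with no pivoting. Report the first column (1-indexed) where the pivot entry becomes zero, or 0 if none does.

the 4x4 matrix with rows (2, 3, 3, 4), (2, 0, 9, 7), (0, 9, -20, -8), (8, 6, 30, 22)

Naive forward elimination:
R2 <- R2 - (1)*R1:  [  0  -3   6   3 ]
R4 <- R4 - (4)*R1:  [  0  -6  18   6 ]
R3 <- R3 - (-3)*R2:  [  0   0  -2   1 ]
R4 <- R4 - (2)*R2:  [ 0  0  6  0 ]
R4 <- R4 - (-3)*R3:  [ 0  0  0  3 ]
All pivots nonzero; naive elimination completes without hitting a zero pivot.

first zero-pivot column = 0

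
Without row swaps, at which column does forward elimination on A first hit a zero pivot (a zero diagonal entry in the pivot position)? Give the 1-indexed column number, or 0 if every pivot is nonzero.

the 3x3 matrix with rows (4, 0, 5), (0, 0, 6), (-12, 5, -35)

first zero-pivot column = 2

Naive forward elimination:
R3 <- R3 - (-3)*R1:  [   0    5  -20 ]
Matrix at this point:
[ 4  0    5 ]
[ 0  0    6 ]
[ 0  5  -20 ]
Pivot entry (2,2) is zero but row 3 has 5 in column 2 -> naive elimination stops; a row interchange (e.g. R2 <-> R3) would be required here.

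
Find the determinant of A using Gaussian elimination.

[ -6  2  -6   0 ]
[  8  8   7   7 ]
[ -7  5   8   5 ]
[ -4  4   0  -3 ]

det(A) = 5520

Forward elimination:
R2 <- R2 - (-4/3)*R1:  [    0  32/3    -1     7 ]
R3 <- R3 - (7/6)*R1:  [   0  8/3   15    5 ]
R4 <- R4 - (2/3)*R1:  [   0  8/3    4   -3 ]
R3 <- R3 - (1/4)*R2:  [    0     0  61/4  13/4 ]
R4 <- R4 - (1/4)*R2:  [     0      0   17/4  -19/4 ]
R4 <- R4 - (17/61)*R3:  [       0        0        0  -345/61 ]
Upper-triangular form:
[ -6     2    -6        0 ]
[  0  32/3    -1        7 ]
[  0     0  61/4     13/4 ]
[  0     0     0  -345/61 ]
det(A) = (-1)^0 * (-6) * (32/3) * (61/4) * (-345/61) = 5520  (0 row swaps -> sign +1)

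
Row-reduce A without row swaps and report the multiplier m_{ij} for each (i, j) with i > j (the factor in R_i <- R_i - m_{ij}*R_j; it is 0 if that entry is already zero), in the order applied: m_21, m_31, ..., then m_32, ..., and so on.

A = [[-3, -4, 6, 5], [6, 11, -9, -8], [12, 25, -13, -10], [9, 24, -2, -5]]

Forward elimination:
R2 <- R2 - (-2)*R1:  [ 0  3  3  2 ]
R3 <- R3 - (-4)*R1:  [  0   9  11  10 ]
R4 <- R4 - (-3)*R1:  [  0  12  16  10 ]
R3 <- R3 - (3)*R2:  [ 0  0  2  4 ]
R4 <- R4 - (4)*R2:  [ 0  0  4  2 ]
R4 <- R4 - (2)*R3:  [  0   0   0  -6 ]
Multipliers (in order of application): m_{21} = -2, m_{31} = -4, m_{41} = -3, m_{32} = 3, m_{42} = 4, m_{43} = 2

multipliers: -2, -4, -3, 3, 4, 2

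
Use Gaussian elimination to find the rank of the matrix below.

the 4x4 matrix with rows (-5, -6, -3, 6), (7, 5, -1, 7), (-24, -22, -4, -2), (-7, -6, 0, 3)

rank(A) = 3

Row reduction:
R2 <- R2 - (-7/5)*R1:  [     0  -17/5  -26/5   77/5 ]
R3 <- R3 - (24/5)*R1:  [      0    34/5    52/5  -154/5 ]
R4 <- R4 - (7/5)*R1:  [     0   12/5   21/5  -27/5 ]
R3 <- R3 - (-2)*R2:  [ 0  0  0  0 ]
R4 <- R4 - (-12/17)*R2:  [     0      0   9/17  93/17 ]
R3 <-> R4   (pivot in column 3 was zero)
[ -5     -6     -3      6 ]
[  0  -17/5  -26/5   77/5 ]
[  0      0   9/17  93/17 ]
[  0      0      0      0 ]
Row echelon form:
[ -5     -6     -3      6 ]
[  0  -17/5  -26/5   77/5 ]
[  0      0   9/17  93/17 ]
[  0      0      0      0 ]
Nonzero rows / pivot columns: 3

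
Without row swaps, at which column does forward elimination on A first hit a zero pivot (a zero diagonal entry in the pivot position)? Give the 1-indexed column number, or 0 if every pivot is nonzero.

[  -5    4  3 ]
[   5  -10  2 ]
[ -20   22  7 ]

Naive forward elimination:
R2 <- R2 - (-1)*R1:  [  0  -6   5 ]
R3 <- R3 - (4)*R1:  [  0   6  -5 ]
R3 <- R3 - (-1)*R2:  [ 0  0  0 ]
Matrix at this point:
[ -5   4  3 ]
[  0  -6  5 ]
[  0   0  0 ]
Pivot entry (3,3) in the last row is zero and there are no rows below to swap with -> zero pivot in column 3 (A is singular).

first zero-pivot column = 3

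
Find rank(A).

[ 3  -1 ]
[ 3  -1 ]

Row reduction:
R2 <- R2 - (1)*R1:  [ 0  0 ]
Row echelon form:
[ 3  -1 ]
[ 0   0 ]
Nonzero rows / pivot columns: 1

rank(A) = 1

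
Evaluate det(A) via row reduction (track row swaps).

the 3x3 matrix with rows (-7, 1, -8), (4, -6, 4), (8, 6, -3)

det(A) = -490

Forward elimination:
R2 <- R2 - (-4/7)*R1:  [     0  -38/7   -4/7 ]
R3 <- R3 - (-8/7)*R1:  [     0   50/7  -85/7 ]
R3 <- R3 - (-25/19)*R2:  [       0        0  -245/19 ]
Upper-triangular form:
[ -7      1       -8 ]
[  0  -38/7     -4/7 ]
[  0      0  -245/19 ]
det(A) = (-1)^0 * (-7) * (-38/7) * (-245/19) = -490  (0 row swaps -> sign +1)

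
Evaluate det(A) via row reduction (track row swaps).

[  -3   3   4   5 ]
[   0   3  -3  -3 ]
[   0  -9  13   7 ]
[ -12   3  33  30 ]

det(A) = -180

Forward elimination:
R4 <- R4 - (4)*R1:  [  0  -9  17  10 ]
R3 <- R3 - (-3)*R2:  [  0   0   4  -2 ]
R4 <- R4 - (-3)*R2:  [ 0  0  8  1 ]
R4 <- R4 - (2)*R3:  [ 0  0  0  5 ]
Upper-triangular form:
[ -3  3   4   5 ]
[  0  3  -3  -3 ]
[  0  0   4  -2 ]
[  0  0   0   5 ]
det(A) = (-1)^0 * (-3) * (3) * (4) * (5) = -180  (0 row swaps -> sign +1)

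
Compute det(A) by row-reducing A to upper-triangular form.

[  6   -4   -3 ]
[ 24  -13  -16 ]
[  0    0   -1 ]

Forward elimination:
R2 <- R2 - (4)*R1:  [  0   3  -4 ]
Upper-triangular form:
[ 6  -4  -3 ]
[ 0   3  -4 ]
[ 0   0  -1 ]
det(A) = (-1)^0 * (6) * (3) * (-1) = -18  (0 row swaps -> sign +1)

det(A) = -18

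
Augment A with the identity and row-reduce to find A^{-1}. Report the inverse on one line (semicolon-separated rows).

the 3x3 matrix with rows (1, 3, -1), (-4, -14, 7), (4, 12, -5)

inverse = [-7 3/2 7/2; 4 -1/2 -3/2; 4 0 -1]

Gauss-Jordan on [A | I]:
R2 <- R2 - (-4)*R1:  [  0  -2   3  |   4   1   0 ]
R3 <- R3 - (4)*R1:  [  0   0  -1  |  -4   0   1 ]
R2 <- (1/-2)*R2:  [    0     1  -3/2  |    -2  -1/2     0 ]
R1 <- R1 - (3)*R2:  [   1    0  7/2  |    7  3/2    0 ]
R3 <- (1/-1)*R3:  [  0   0   1  |   4   0  -1 ]
R1 <- R1 - (7/2)*R3:  [   1    0    0  |   -7  3/2  7/2 ]
R2 <- R2 - (-3/2)*R3:  [    0     1     0  |     4  -1/2  -3/2 ]
Right block of [I | A^{-1}] is the inverse:
[ -7   3/2   7/2 ]
[  4  -1/2  -3/2 ]
[  4     0    -1 ]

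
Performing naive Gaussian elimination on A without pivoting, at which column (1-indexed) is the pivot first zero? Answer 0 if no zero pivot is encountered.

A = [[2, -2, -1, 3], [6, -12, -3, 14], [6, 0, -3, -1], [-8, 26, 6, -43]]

Naive forward elimination:
R2 <- R2 - (3)*R1:  [  0  -6   0   5 ]
R3 <- R3 - (3)*R1:  [   0    6    0  -10 ]
R4 <- R4 - (-4)*R1:  [   0   18    2  -31 ]
R3 <- R3 - (-1)*R2:  [  0   0   0  -5 ]
R4 <- R4 - (-3)*R2:  [   0    0    2  -16 ]
Matrix at this point:
[ 2  -2  -1    3 ]
[ 0  -6   0    5 ]
[ 0   0   0   -5 ]
[ 0   0   2  -16 ]
Pivot entry (3,3) is zero but row 4 has 2 in column 3 -> naive elimination stops; a row interchange (e.g. R3 <-> R4) would be required here.

first zero-pivot column = 3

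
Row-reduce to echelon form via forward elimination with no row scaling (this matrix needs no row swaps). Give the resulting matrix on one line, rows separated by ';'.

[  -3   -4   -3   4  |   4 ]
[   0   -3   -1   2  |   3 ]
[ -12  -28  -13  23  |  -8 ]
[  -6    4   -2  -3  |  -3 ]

Forward elimination:
R3 <- R3 - (4)*R1:  [   0  -12   -1    7  -24 ]
R4 <- R4 - (2)*R1:  [   0   12    4  -11  -11 ]
R3 <- R3 - (4)*R2:  [   0    0    3   -1  -36 ]
R4 <- R4 - (-4)*R2:  [  0   0   0  -3   1 ]
Row echelon form:
[ -3  -4  -3   4  |    4 ]
[  0  -3  -1   2  |    3 ]
[  0   0   3  -1  |  -36 ]
[  0   0   0  -3  |    1 ]

REF = [-3 -4 -3 4 4; 0 -3 -1 2 3; 0 0 3 -1 -36; 0 0 0 -3 1]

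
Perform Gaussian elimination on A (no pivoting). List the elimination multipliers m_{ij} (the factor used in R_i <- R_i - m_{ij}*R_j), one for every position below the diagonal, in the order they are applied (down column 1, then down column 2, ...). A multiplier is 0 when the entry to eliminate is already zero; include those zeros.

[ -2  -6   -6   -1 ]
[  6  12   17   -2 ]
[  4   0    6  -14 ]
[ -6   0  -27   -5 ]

multipliers: -3, -2, 3, 2, -3, 3

Forward elimination:
R2 <- R2 - (-3)*R1:  [  0  -6  -1  -5 ]
R3 <- R3 - (-2)*R1:  [   0  -12   -6  -16 ]
R4 <- R4 - (3)*R1:  [  0  18  -9  -2 ]
R3 <- R3 - (2)*R2:  [  0   0  -4  -6 ]
R4 <- R4 - (-3)*R2:  [   0    0  -12  -17 ]
R4 <- R4 - (3)*R3:  [ 0  0  0  1 ]
Multipliers (in order of application): m_{21} = -3, m_{31} = -2, m_{41} = 3, m_{32} = 2, m_{42} = -3, m_{43} = 3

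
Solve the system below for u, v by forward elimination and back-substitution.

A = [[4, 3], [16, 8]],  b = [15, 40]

Forward elimination on [A|b]:
R2 <- R2 - (4)*R1:  [   0   -4  -20 ]
Row echelon form:
[ 4   3  |   15 ]
[ 0  -4  |  -20 ]
Back-substitution:
v = (-20) / -4 = 5
u = (15 - (3)*(5)) / 4 = 0

(0, 5)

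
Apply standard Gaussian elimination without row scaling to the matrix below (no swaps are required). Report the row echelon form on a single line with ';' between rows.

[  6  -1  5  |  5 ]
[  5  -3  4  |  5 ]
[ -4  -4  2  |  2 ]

Forward elimination:
R2 <- R2 - (5/6)*R1:  [     0  -13/6   -1/6    5/6 ]
R3 <- R3 - (-2/3)*R1:  [     0  -14/3   16/3   16/3 ]
R3 <- R3 - (28/13)*R2:  [     0      0  74/13  46/13 ]
Row echelon form:
[ 6     -1      5  |      5 ]
[ 0  -13/6   -1/6  |    5/6 ]
[ 0      0  74/13  |  46/13 ]

REF = [6 -1 5 5; 0 -13/6 -1/6 5/6; 0 0 74/13 46/13]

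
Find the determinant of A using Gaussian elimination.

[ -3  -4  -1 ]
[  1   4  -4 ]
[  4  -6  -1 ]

det(A) = 166

Forward elimination:
R2 <- R2 - (-1/3)*R1:  [     0    8/3  -13/3 ]
R3 <- R3 - (-4/3)*R1:  [     0  -34/3   -7/3 ]
R3 <- R3 - (-17/4)*R2:  [     0      0  -83/4 ]
Upper-triangular form:
[ -3   -4     -1 ]
[  0  8/3  -13/3 ]
[  0    0  -83/4 ]
det(A) = (-1)^0 * (-3) * (8/3) * (-83/4) = 166  (0 row swaps -> sign +1)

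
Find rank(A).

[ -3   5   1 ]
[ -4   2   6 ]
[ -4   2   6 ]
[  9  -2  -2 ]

rank(A) = 3

Row reduction:
R2 <- R2 - (4/3)*R1:  [     0  -14/3   14/3 ]
R3 <- R3 - (4/3)*R1:  [     0  -14/3   14/3 ]
R4 <- R4 - (-3)*R1:  [  0  13   1 ]
R3 <- R3 - (1)*R2:  [ 0  0  0 ]
R4 <- R4 - (-39/14)*R2:  [  0   0  14 ]
R3 <-> R4   (pivot in column 3 was zero)
[ -3      5     1 ]
[  0  -14/3  14/3 ]
[  0      0    14 ]
[  0      0     0 ]
Row echelon form:
[ -3      5     1 ]
[  0  -14/3  14/3 ]
[  0      0    14 ]
[  0      0     0 ]
Nonzero rows / pivot columns: 3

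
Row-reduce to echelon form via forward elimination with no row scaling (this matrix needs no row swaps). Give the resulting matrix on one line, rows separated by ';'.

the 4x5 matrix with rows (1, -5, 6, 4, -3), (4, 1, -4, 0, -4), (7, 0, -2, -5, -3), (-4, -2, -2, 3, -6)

Forward elimination:
R2 <- R2 - (4)*R1:  [   0   21  -28  -16    8 ]
R3 <- R3 - (7)*R1:  [   0   35  -44  -33   18 ]
R4 <- R4 - (-4)*R1:  [   0  -22   22   19  -18 ]
R3 <- R3 - (5/3)*R2:  [     0      0    8/3  -19/3   14/3 ]
R4 <- R4 - (-22/21)*R2:  [       0        0    -22/3    47/21  -202/21 ]
R4 <- R4 - (-11/4)*R3:  [       0        0        0  -425/28    45/14 ]
Row echelon form:
[ 1  -5    6        4     -3 ]
[ 0  21  -28      -16      8 ]
[ 0   0  8/3    -19/3   14/3 ]
[ 0   0    0  -425/28  45/14 ]

REF = [1 -5 6 4 -3; 0 21 -28 -16 8; 0 0 8/3 -19/3 14/3; 0 0 0 -425/28 45/14]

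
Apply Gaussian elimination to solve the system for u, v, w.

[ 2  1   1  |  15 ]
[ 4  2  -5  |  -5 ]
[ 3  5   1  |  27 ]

Forward elimination on [A|b]:
R2 <- R2 - (2)*R1:  [   0    0   -7  -35 ]
R3 <- R3 - (3/2)*R1:  [    0   7/2  -1/2   9/2 ]
R2 <-> R3   (pivot in column 2 was zero)
[ 2    1     1   15 ]
[ 0  7/2  -1/2  9/2 ]
[ 0    0    -7  -35 ]
Row echelon form:
[ 2    1     1  |   15 ]
[ 0  7/2  -1/2  |  9/2 ]
[ 0    0    -7  |  -35 ]
Back-substitution:
w = (-35) / -7 = 5
v = (9/2 - (-1/2)*(5)) / (7/2) = 2
u = (15 - (1)*(2) - (1)*(5)) / 2 = 4

(4, 2, 5)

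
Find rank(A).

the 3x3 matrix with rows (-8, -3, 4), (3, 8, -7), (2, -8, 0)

Row reduction:
R2 <- R2 - (-3/8)*R1:  [     0   55/8  -11/2 ]
R3 <- R3 - (-1/4)*R1:  [     0  -35/4      1 ]
R3 <- R3 - (-14/11)*R2:  [  0   0  -6 ]
Row echelon form:
[ -8    -3      4 ]
[  0  55/8  -11/2 ]
[  0     0     -6 ]
Nonzero rows / pivot columns: 3

rank(A) = 3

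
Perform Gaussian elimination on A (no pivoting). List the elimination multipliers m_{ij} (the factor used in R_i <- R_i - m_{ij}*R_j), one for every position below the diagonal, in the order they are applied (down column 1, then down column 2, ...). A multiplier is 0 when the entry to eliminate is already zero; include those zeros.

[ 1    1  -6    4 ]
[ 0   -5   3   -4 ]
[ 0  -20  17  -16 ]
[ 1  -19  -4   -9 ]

multipliers: 0, 0, 1, 4, 4, -2

Forward elimination:
R2: entry in column 1 is already 0 -> m_{21} = 0 (no row operation needed)
R3: entry in column 1 is already 0 -> m_{31} = 0 (no row operation needed)
R4 <- R4 - (1)*R1:  [   0  -20    2  -13 ]
R3 <- R3 - (4)*R2:  [ 0  0  5  0 ]
R4 <- R4 - (4)*R2:  [   0    0  -10    3 ]
R4 <- R4 - (-2)*R3:  [ 0  0  0  3 ]
Multipliers (in order of application): m_{21} = 0, m_{31} = 0, m_{41} = 1, m_{32} = 4, m_{42} = 4, m_{43} = -2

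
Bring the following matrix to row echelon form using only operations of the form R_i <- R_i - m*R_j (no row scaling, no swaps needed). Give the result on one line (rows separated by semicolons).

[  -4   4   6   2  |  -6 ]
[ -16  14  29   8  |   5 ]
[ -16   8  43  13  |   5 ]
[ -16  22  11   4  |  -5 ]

Forward elimination:
R2 <- R2 - (4)*R1:  [  0  -2   5   0  29 ]
R3 <- R3 - (4)*R1:  [  0  -8  19   5  29 ]
R4 <- R4 - (4)*R1:  [   0    6  -13   -4   19 ]
R3 <- R3 - (4)*R2:  [   0    0   -1    5  -87 ]
R4 <- R4 - (-3)*R2:  [   0    0    2   -4  106 ]
R4 <- R4 - (-2)*R3:  [   0    0    0    6  -68 ]
Row echelon form:
[ -4   4   6  2  |   -6 ]
[  0  -2   5  0  |   29 ]
[  0   0  -1  5  |  -87 ]
[  0   0   0  6  |  -68 ]

REF = [-4 4 6 2 -6; 0 -2 5 0 29; 0 0 -1 5 -87; 0 0 0 6 -68]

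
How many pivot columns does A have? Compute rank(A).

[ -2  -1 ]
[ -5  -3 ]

rank(A) = 2

Row reduction:
R2 <- R2 - (5/2)*R1:  [    0  -1/2 ]
Row echelon form:
[ -2    -1 ]
[  0  -1/2 ]
Nonzero rows / pivot columns: 2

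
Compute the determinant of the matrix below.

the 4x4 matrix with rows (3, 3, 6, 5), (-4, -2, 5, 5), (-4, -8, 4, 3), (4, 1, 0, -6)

det(A) = -1175

Forward elimination:
R2 <- R2 - (-4/3)*R1:  [    0     2    13  35/3 ]
R3 <- R3 - (-4/3)*R1:  [    0    -4    12  29/3 ]
R4 <- R4 - (4/3)*R1:  [     0     -3     -8  -38/3 ]
R3 <- R3 - (-2)*R2:  [  0   0  38  33 ]
R4 <- R4 - (-3/2)*R2:  [    0     0  23/2  29/6 ]
R4 <- R4 - (23/76)*R3:  [         0          0          0  -1175/228 ]
Upper-triangular form:
[ 3  3   6          5 ]
[ 0  2  13       35/3 ]
[ 0  0  38         33 ]
[ 0  0   0  -1175/228 ]
det(A) = (-1)^0 * (3) * (2) * (38) * (-1175/228) = -1175  (0 row swaps -> sign +1)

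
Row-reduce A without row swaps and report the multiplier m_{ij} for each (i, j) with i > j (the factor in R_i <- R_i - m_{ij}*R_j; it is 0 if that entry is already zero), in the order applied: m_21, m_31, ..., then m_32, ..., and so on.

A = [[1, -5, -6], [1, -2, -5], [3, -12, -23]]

multipliers: 1, 3, 1

Forward elimination:
R2 <- R2 - (1)*R1:  [ 0  3  1 ]
R3 <- R3 - (3)*R1:  [  0   3  -5 ]
R3 <- R3 - (1)*R2:  [  0   0  -6 ]
Multipliers (in order of application): m_{21} = 1, m_{31} = 3, m_{32} = 1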